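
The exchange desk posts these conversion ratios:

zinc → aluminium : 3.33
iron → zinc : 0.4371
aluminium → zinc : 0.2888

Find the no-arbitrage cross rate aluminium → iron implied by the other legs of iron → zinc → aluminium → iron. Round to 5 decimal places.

0.68703

Known legs of the cycle: 0.4371 × 3.33 = 1.455543
For no arbitrage the full-cycle product must be 1, so the missing rate is 1 / 1.455543 ≈ 0.6870288.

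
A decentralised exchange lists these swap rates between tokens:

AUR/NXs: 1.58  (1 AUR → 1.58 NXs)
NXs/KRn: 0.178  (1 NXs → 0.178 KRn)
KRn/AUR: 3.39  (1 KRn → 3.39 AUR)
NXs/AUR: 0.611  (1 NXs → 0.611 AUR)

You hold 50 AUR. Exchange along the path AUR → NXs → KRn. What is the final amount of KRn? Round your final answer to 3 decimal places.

50 AUR × 1.58 = 79 NXs
79 NXs × 0.178 = 14.062 KRn

14.062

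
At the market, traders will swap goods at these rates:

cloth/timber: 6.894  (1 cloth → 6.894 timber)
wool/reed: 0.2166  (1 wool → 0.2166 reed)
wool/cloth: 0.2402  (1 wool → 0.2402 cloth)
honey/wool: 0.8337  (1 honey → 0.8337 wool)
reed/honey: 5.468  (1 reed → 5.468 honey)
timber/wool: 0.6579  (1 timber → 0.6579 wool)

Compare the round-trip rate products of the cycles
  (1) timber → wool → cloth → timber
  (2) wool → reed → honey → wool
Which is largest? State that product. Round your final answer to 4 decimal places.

1.0894

(1) 0.6579 × 0.2402 × 6.894 = 1.08944
(2) 0.2166 × 5.468 × 0.8337 = 0.98741
Highest is cycle (1) at 1.0894 (>1, arbitrage).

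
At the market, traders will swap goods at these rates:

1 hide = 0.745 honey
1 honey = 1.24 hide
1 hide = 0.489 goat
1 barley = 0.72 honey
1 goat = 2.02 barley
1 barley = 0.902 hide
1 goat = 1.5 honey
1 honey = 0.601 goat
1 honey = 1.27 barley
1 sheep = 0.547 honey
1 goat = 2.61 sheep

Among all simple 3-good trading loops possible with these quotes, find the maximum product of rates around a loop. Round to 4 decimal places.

hide→goat→honey→hide: 0.489 × 1.5 × 1.24 = 0.90954
hide→goat→barley→hide: 0.489 × 2.02 × 0.902 = 0.89098
goat→barley→honey→goat: 2.02 × 0.72 × 0.601 = 0.87409
goat→sheep→honey→goat: 2.61 × 0.547 × 0.601 = 0.85803
hide→honey→barley→hide: 0.745 × 1.27 × 0.902 = 0.85343
Maximum is hide→goat→honey→hide at 0.9095; no arbitrage — every cycle loses value.

0.9095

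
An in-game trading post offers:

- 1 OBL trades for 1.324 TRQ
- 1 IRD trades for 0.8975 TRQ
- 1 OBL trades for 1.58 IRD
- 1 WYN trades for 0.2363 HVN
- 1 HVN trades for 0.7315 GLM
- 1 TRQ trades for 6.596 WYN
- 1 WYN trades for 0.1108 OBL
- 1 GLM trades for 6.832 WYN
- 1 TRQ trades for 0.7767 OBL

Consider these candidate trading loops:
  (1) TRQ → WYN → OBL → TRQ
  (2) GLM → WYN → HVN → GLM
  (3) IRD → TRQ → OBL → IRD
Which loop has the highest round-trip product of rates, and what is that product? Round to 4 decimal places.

1.1809

(1) 6.596 × 0.1108 × 1.324 = 0.96763
(2) 6.832 × 0.2363 × 0.7315 = 1.18093
(3) 0.8975 × 0.7767 × 1.58 = 1.10140
Highest is cycle (2) at 1.1809 (>1, arbitrage).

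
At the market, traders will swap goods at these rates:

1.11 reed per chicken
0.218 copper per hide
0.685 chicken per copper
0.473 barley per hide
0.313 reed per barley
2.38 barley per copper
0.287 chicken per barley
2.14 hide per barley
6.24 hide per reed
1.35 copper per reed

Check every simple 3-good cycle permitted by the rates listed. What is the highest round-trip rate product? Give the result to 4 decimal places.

1.1103

copper→barley→hide→copper: 2.38 × 2.14 × 0.218 = 1.11032
reed→copper→chicken→reed: 1.35 × 0.685 × 1.11 = 1.02647
reed→copper→barley→reed: 1.35 × 2.38 × 0.313 = 1.00567
reed→hide→barley→reed: 6.24 × 0.473 × 0.313 = 0.92383
Maximum is copper→barley→hide→copper at 1.1103; arbitrage exists.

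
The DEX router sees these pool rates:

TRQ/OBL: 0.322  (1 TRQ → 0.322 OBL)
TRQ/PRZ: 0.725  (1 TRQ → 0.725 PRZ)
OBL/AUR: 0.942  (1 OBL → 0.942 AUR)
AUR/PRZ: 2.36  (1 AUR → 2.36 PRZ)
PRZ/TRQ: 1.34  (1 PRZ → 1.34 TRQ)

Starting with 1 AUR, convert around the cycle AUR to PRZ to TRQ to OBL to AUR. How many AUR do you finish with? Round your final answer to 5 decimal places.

1 AUR × 2.36 = 2.36 PRZ
2.36 PRZ × 1.34 = 3.1624 TRQ
3.1624 TRQ × 0.322 = 1.0182928 OBL
1.0182928 OBL × 0.942 = 0.9592318176 AUR

0.95923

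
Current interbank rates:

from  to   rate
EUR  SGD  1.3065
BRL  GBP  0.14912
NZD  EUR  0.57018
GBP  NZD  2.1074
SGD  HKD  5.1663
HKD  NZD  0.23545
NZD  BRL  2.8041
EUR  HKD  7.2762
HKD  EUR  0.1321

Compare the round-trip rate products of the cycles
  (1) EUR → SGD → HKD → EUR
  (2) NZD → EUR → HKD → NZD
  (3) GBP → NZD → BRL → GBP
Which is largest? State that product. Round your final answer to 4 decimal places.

0.9768

(1) 1.3065 × 5.1663 × 0.1321 = 0.89164
(2) 0.57018 × 7.2762 × 0.23545 = 0.97682
(3) 2.1074 × 2.8041 × 0.14912 = 0.88120
Highest is cycle (2) at 0.9768 (≤1, no arbitrage).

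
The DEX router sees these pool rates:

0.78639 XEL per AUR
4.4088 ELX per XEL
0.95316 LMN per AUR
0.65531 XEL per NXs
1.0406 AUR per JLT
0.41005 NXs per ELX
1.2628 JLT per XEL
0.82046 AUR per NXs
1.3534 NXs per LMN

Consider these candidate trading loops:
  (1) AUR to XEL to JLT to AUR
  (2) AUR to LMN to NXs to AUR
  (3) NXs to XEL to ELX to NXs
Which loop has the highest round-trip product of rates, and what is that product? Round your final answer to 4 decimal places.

(1) 0.78639 × 1.2628 × 1.0406 = 1.03337
(2) 0.95316 × 1.3534 × 0.82046 = 1.05840
(3) 0.65531 × 4.4088 × 0.41005 = 1.18469
Highest is cycle (3) at 1.1847 (>1, arbitrage).

1.1847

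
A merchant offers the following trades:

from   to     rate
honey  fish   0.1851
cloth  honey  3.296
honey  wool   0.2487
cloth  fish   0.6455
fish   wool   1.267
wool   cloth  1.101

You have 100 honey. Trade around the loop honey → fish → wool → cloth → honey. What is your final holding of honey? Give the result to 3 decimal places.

100 honey × 0.1851 = 18.51 fish
18.51 fish × 1.267 = 23.45217 wool
23.45217 wool × 1.101 = 25.82083917 cloth
25.82083917 cloth × 3.296 = 85.10548590432 honey

85.105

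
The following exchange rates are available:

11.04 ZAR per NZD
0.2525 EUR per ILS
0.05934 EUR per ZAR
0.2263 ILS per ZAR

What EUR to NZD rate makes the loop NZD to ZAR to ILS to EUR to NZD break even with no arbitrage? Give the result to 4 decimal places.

1.5852

Known legs of the cycle: 11.04 × 0.2263 × 0.2525 = 0.63083388
For no arbitrage the full-cycle product must be 1, so the missing rate is 1 / 0.63083388 ≈ 1.585203.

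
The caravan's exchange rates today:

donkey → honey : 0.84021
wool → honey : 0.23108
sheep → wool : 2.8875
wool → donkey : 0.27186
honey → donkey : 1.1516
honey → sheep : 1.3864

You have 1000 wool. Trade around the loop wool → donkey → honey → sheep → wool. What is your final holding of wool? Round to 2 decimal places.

1000 wool × 0.27186 = 271.86 donkey
271.86 donkey × 0.84021 = 228.4194906 honey
228.4194906 honey × 1.3864 = 316.68078176784 sheep
316.68078176784 sheep × 2.8875 = 914.415757354638 wool

914.42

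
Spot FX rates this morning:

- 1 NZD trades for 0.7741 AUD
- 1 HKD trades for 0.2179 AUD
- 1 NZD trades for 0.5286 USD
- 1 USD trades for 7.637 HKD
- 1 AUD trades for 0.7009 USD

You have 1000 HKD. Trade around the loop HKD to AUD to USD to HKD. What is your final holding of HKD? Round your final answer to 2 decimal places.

1000 HKD × 0.2179 = 217.9 AUD
217.9 AUD × 0.7009 = 152.72611 USD
152.72611 USD × 7.637 = 1166.36930207 HKD

1166.37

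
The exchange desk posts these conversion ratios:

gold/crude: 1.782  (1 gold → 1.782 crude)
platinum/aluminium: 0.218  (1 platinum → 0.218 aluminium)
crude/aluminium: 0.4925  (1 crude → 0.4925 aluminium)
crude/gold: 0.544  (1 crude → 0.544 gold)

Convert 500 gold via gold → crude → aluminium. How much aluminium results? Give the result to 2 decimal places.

500 gold × 1.782 = 891 crude
891 crude × 0.4925 = 438.8175 aluminium

438.82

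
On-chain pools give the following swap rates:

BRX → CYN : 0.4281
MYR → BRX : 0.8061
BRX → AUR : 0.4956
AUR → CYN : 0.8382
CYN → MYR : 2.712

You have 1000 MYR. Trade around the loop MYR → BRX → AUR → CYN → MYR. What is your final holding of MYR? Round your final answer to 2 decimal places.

908.15

1000 MYR × 0.8061 = 806.1 BRX
806.1 BRX × 0.4956 = 399.50316 AUR
399.50316 AUR × 0.8382 = 334.863548712 CYN
334.863548712 CYN × 2.712 = 908.149944106944 MYR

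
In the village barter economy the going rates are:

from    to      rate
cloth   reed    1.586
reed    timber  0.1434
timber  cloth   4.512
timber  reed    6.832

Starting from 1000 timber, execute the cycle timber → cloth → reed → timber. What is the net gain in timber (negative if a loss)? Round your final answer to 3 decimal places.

1000 timber × 4.512 = 4512 cloth
4512 cloth × 1.586 = 7156.032 reed
7156.032 reed × 0.1434 = 1026.1749888 timber
Net change: 1026.1749888 − 1000 = 26.1749888 timber

26.175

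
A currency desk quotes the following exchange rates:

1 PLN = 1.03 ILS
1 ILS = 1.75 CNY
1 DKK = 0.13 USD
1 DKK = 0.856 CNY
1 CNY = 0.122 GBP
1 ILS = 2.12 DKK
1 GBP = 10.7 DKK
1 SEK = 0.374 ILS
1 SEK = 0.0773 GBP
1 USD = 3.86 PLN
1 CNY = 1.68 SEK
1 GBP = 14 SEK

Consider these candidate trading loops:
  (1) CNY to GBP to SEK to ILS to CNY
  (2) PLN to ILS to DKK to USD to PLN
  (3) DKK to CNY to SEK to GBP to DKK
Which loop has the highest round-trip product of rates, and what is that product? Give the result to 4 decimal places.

(1) 0.122 × 14 × 0.374 × 1.75 = 1.11789
(2) 1.03 × 2.12 × 0.13 × 3.86 = 1.09573
(3) 0.856 × 1.68 × 0.0773 × 10.7 = 1.18945
Highest is cycle (3) at 1.1895 (>1, arbitrage).

1.1895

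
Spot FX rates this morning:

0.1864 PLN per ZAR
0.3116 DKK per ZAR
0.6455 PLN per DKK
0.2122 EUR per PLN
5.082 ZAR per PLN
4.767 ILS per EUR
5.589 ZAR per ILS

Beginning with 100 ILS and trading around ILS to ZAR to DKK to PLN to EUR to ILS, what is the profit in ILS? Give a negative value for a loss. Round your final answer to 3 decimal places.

13.715

100 ILS × 5.589 = 558.9 ZAR
558.9 ZAR × 0.3116 = 174.15324 DKK
174.15324 DKK × 0.6455 = 112.41591642 PLN
112.41591642 PLN × 0.2122 = 23.854657464324 EUR
23.854657464324 EUR × 4.767 = 113.715152132432508 ILS
Net change: 113.715152132432508 − 100 = 13.715152132432508 ILS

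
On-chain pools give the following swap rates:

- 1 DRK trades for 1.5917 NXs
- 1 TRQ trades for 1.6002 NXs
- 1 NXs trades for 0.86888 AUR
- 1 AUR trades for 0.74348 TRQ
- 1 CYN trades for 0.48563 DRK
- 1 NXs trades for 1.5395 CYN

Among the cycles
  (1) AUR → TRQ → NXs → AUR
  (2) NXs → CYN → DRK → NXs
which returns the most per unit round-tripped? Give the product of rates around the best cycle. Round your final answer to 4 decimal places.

1.1900

(1) 0.74348 × 1.6002 × 0.86888 = 1.03372
(2) 1.5395 × 0.48563 × 1.5917 = 1.19000
Highest is cycle (2) at 1.1900 (>1, arbitrage).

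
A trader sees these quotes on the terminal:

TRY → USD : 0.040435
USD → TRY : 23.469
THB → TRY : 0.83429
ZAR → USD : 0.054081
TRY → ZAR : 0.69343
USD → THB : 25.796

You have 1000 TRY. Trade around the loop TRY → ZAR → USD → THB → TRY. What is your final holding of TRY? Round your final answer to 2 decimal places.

807.08

1000 TRY × 0.69343 = 693.43 ZAR
693.43 ZAR × 0.054081 = 37.50138783 USD
37.50138783 USD × 25.796 = 967.38580046268 THB
967.38580046268 THB × 0.83429 = 807.0802994680092972 TRY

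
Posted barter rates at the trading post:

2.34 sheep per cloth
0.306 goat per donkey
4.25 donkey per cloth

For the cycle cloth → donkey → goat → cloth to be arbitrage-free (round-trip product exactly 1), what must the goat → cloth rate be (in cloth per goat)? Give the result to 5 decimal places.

Known legs of the cycle: 4.25 × 0.306 = 1.3005
For no arbitrage the full-cycle product must be 1, so the missing rate is 1 / 1.3005 ≈ 0.7689350.

0.76894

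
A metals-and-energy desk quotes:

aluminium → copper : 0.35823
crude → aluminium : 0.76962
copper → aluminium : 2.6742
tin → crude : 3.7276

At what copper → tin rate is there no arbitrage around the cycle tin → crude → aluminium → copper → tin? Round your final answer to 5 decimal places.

Known legs of the cycle: 3.7276 × 0.76962 × 0.35823 = 1.02770294546376
For no arbitrage the full-cycle product must be 1, so the missing rate is 1 / 1.02770294546376 ≈ 0.9730438.

0.97304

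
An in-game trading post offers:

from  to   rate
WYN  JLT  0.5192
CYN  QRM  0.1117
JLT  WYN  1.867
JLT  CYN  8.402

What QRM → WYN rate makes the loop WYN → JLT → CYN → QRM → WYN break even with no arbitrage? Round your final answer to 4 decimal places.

Known legs of the cycle: 0.5192 × 8.402 × 0.1117 = 0.48727096528
For no arbitrage the full-cycle product must be 1, so the missing rate is 1 / 0.48727096528 ≈ 2.052246.

2.0522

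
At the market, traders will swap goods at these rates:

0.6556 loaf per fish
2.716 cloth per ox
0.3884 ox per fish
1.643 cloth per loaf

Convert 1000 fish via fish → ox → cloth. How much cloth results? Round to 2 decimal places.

1000 fish × 0.3884 = 388.4 ox
388.4 ox × 2.716 = 1054.8944 cloth

1054.89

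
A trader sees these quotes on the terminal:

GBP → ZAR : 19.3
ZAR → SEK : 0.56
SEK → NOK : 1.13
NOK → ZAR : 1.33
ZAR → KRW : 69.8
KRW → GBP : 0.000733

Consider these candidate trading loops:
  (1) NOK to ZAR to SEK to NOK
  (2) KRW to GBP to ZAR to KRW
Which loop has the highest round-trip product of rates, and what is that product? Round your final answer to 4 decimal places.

0.9875

(1) 1.33 × 0.56 × 1.13 = 0.84162
(2) 0.000733 × 19.3 × 69.8 = 0.98745
Highest is cycle (2) at 0.9875 (≤1, no arbitrage).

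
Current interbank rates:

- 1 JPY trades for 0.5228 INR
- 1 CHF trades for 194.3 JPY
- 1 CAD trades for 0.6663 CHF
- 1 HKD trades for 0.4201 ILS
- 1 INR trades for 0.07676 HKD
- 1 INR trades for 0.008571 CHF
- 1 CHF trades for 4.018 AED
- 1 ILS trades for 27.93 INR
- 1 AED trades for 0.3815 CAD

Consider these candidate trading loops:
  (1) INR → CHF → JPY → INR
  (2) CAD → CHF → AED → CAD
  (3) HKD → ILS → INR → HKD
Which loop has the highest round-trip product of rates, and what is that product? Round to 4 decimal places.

(1) 0.008571 × 194.3 × 0.5228 = 0.87064
(2) 0.6663 × 4.018 × 0.3815 = 1.02135
(3) 0.4201 × 27.93 × 0.07676 = 0.90066
Highest is cycle (2) at 1.0213 (>1, arbitrage).

1.0213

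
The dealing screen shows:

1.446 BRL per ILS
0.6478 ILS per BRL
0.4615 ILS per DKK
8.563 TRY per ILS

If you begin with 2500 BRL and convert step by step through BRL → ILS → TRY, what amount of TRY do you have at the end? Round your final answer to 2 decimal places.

13867.78

2500 BRL × 0.6478 = 1619.5 ILS
1619.5 ILS × 8.563 = 13867.7785 TRY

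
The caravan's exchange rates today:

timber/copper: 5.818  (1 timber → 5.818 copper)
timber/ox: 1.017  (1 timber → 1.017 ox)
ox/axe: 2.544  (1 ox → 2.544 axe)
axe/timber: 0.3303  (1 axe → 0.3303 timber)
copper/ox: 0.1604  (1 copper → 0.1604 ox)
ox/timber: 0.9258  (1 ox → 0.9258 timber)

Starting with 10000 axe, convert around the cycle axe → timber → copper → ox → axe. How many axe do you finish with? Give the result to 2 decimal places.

10000 axe × 0.3303 = 3303 timber
3303 timber × 5.818 = 19216.854 copper
19216.854 copper × 0.1604 = 3082.3833816 ox
3082.3833816 ox × 2.544 = 7841.5833227904 axe

7841.58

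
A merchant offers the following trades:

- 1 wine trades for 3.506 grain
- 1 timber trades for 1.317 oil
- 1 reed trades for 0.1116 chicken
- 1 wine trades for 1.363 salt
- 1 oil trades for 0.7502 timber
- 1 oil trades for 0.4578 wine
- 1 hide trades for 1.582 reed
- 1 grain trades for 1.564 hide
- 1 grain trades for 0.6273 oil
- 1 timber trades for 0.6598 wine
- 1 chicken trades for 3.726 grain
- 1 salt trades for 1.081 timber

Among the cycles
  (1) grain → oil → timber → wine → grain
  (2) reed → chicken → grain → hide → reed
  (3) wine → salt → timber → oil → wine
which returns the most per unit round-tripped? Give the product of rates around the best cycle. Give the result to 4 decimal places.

1.0886

(1) 0.6273 × 0.7502 × 0.6598 × 3.506 = 1.08862
(2) 0.1116 × 3.726 × 1.564 × 1.582 = 1.02885
(3) 1.363 × 1.081 × 1.317 × 0.4578 = 0.88835
Highest is cycle (1) at 1.0886 (>1, arbitrage).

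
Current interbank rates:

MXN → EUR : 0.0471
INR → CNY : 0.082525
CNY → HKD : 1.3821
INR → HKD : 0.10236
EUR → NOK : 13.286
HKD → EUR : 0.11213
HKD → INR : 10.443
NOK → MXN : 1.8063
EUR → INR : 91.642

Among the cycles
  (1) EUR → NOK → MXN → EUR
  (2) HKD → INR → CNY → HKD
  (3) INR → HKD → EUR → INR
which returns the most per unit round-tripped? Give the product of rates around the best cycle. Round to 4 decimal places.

1.1911

(1) 13.286 × 1.8063 × 0.0471 = 1.13033
(2) 10.443 × 0.082525 × 1.3821 = 1.19111
(3) 0.10236 × 0.11213 × 91.642 = 1.05183
Highest is cycle (2) at 1.1911 (>1, arbitrage).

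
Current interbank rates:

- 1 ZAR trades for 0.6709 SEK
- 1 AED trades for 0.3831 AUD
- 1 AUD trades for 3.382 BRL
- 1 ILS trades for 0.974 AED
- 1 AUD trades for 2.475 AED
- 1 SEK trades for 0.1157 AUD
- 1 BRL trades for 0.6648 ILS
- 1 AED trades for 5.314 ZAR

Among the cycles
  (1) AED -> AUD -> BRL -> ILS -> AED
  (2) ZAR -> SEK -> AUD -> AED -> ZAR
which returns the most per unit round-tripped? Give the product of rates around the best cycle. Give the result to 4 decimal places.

(1) 0.3831 × 3.382 × 0.6648 × 0.974 = 0.83895
(2) 0.6709 × 0.1157 × 2.475 × 5.314 = 1.02091
Highest is cycle (2) at 1.0209 (>1, arbitrage).

1.0209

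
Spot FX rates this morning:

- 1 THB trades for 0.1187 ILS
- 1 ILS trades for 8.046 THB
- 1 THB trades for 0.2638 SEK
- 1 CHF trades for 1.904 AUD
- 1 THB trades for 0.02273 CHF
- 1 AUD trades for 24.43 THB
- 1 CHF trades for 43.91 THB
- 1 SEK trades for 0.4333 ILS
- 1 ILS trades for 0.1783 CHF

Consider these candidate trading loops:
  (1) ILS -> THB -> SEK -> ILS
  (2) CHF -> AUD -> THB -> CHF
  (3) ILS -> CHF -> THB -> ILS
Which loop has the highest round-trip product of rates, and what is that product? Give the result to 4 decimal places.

1.0573

(1) 8.046 × 0.2638 × 0.4333 = 0.91969
(2) 1.904 × 24.43 × 0.02273 = 1.05728
(3) 0.1783 × 43.91 × 0.1187 = 0.92932
Highest is cycle (2) at 1.0573 (>1, arbitrage).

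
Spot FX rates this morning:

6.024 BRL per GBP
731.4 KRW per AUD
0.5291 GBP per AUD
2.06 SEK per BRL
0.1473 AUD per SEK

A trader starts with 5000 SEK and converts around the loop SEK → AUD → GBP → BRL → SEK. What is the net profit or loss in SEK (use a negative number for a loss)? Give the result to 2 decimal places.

-164.26

5000 SEK × 0.1473 = 736.5 AUD
736.5 AUD × 0.5291 = 389.68215 GBP
389.68215 GBP × 6.024 = 2347.4452716 BRL
2347.4452716 BRL × 2.06 = 4835.737259496 SEK
Net change: 4835.737259496 − 5000 = -164.262740504 SEK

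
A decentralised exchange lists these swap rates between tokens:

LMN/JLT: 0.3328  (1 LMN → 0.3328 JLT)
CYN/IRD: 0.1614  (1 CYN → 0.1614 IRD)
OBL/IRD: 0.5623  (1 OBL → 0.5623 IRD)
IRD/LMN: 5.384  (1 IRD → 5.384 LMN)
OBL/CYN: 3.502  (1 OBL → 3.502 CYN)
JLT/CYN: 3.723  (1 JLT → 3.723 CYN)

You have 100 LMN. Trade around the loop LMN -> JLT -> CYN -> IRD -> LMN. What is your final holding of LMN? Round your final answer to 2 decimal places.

107.67

100 LMN × 0.3328 = 33.28 JLT
33.28 JLT × 3.723 = 123.90144 CYN
123.90144 CYN × 0.1614 = 19.997692416 IRD
19.997692416 IRD × 5.384 = 107.667575967744 LMN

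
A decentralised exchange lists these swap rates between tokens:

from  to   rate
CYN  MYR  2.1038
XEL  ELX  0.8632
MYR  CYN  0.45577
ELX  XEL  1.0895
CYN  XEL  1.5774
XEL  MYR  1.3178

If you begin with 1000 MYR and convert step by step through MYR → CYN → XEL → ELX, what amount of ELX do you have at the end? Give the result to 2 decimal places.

1000 MYR × 0.45577 = 455.77 CYN
455.77 CYN × 1.5774 = 718.931598 XEL
718.931598 XEL × 0.8632 = 620.5817553936 ELX

620.58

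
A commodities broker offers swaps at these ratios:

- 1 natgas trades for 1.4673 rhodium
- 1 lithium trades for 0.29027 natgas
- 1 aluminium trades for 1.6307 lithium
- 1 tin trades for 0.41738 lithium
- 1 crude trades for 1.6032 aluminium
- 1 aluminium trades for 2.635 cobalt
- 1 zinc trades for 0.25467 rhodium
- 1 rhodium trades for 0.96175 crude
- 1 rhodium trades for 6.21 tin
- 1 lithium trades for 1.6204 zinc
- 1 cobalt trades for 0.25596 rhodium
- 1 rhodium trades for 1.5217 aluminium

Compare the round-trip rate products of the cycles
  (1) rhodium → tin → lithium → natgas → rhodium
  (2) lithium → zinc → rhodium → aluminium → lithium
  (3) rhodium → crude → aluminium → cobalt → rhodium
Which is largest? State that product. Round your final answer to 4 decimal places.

(1) 6.21 × 0.41738 × 0.29027 × 1.4673 = 1.10394
(2) 1.6204 × 0.25467 × 1.5217 × 1.6307 = 1.02401
(3) 0.96175 × 1.6032 × 2.635 × 0.25596 = 1.03993
Highest is cycle (1) at 1.1039 (>1, arbitrage).

1.1039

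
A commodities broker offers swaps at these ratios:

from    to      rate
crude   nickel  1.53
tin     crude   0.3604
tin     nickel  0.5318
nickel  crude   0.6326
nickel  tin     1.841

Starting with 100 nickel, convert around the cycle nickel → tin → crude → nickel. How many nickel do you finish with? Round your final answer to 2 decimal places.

100 nickel × 1.841 = 184.1 tin
184.1 tin × 0.3604 = 66.34964 crude
66.34964 crude × 1.53 = 101.5149492 nickel

101.51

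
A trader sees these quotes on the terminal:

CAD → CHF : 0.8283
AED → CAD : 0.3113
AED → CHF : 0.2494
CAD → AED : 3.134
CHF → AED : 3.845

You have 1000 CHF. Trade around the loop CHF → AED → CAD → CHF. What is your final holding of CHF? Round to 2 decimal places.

1000 CHF × 3.845 = 3845 AED
3845 AED × 0.3113 = 1196.9485 CAD
1196.9485 CAD × 0.8283 = 991.43244255 CHF

991.43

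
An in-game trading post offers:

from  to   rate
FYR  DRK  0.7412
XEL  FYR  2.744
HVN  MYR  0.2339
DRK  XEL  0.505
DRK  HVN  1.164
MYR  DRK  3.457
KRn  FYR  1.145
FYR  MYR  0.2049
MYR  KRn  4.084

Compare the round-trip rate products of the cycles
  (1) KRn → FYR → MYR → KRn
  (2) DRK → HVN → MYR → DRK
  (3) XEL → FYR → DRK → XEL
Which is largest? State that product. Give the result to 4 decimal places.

1.0271

(1) 1.145 × 0.2049 × 4.084 = 0.95815
(2) 1.164 × 0.2339 × 3.457 = 0.94120
(3) 2.744 × 0.7412 × 0.505 = 1.02710
Highest is cycle (3) at 1.0271 (>1, arbitrage).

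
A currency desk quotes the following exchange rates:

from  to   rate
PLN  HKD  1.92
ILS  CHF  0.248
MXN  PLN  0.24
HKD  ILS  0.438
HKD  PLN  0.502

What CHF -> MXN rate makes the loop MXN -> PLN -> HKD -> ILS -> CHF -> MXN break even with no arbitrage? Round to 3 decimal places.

Known legs of the cycle: 0.24 × 1.92 × 0.438 × 0.248 = 0.0500539392
For no arbitrage the full-cycle product must be 1, so the missing rate is 1 / 0.0500539392 ≈ 19.97845.

19.978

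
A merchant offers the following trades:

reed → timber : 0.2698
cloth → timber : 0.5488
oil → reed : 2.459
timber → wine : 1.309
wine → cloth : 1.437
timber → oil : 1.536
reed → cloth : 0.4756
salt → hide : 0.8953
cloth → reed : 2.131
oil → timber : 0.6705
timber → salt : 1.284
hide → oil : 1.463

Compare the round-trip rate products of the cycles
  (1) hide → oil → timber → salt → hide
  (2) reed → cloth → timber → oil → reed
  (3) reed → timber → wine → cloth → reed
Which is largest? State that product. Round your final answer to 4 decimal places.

1.1277

(1) 1.463 × 0.6705 × 1.284 × 0.8953 = 1.12766
(2) 0.4756 × 0.5488 × 1.536 × 2.459 = 0.98584
(3) 0.2698 × 1.309 × 1.437 × 2.131 = 1.08149
Highest is cycle (1) at 1.1277 (>1, arbitrage).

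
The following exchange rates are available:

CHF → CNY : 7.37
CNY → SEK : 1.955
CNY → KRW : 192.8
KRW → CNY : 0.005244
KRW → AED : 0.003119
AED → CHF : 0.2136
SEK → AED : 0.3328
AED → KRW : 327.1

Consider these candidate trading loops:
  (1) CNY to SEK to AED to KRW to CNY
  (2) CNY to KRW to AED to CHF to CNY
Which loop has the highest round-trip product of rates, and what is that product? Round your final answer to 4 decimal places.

(1) 1.955 × 0.3328 × 327.1 × 0.005244 = 1.11602
(2) 192.8 × 0.003119 × 0.2136 × 7.37 = 0.94665
Highest is cycle (1) at 1.1160 (>1, arbitrage).

1.1160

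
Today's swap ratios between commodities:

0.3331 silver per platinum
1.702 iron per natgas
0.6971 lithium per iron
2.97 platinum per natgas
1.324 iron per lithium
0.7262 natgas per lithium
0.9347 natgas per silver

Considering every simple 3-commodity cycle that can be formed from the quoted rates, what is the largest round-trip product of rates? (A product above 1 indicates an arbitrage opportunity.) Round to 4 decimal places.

silver→natgas→platinum→silver: 0.9347 × 2.97 × 0.3331 = 0.92471
lithium→natgas→iron→lithium: 0.7262 × 1.702 × 0.6971 = 0.86161
Maximum is silver→natgas→platinum→silver at 0.9247; no arbitrage — every cycle loses value.

0.9247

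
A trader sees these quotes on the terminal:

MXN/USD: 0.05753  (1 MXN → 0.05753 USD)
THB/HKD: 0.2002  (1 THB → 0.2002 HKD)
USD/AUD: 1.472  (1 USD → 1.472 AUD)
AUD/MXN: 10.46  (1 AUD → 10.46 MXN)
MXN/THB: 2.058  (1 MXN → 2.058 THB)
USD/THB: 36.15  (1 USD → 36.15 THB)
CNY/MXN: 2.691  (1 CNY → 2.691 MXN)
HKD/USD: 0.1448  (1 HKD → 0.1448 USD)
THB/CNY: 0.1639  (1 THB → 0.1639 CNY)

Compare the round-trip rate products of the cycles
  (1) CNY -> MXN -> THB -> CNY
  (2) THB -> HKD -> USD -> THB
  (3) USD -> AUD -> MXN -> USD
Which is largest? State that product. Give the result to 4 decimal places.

(1) 2.691 × 2.058 × 0.1639 = 0.90769
(2) 0.2002 × 0.1448 × 36.15 = 1.04795
(3) 1.472 × 10.46 × 0.05753 = 0.88580
Highest is cycle (2) at 1.0480 (>1, arbitrage).

1.0480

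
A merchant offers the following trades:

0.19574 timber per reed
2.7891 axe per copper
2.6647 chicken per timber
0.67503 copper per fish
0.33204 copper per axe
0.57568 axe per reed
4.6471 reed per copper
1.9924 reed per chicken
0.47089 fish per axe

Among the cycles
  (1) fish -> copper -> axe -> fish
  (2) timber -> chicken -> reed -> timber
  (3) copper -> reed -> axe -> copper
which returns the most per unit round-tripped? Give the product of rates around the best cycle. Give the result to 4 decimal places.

(1) 0.67503 × 2.7891 × 0.47089 = 0.88656
(2) 2.6647 × 1.9924 × 0.19574 = 1.03921
(3) 4.6471 × 0.57568 × 0.33204 = 0.88829
Highest is cycle (2) at 1.0392 (>1, arbitrage).

1.0392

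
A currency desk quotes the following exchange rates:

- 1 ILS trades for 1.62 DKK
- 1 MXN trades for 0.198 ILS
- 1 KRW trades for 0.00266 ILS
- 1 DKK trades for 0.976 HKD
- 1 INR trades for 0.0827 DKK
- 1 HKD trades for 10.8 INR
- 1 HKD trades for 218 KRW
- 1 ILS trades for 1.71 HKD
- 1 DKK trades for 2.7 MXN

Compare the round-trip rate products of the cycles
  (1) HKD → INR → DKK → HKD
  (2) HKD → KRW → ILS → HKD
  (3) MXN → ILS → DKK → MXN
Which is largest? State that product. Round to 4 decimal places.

(1) 10.8 × 0.0827 × 0.976 = 0.87172
(2) 218 × 0.00266 × 1.71 = 0.99159
(3) 0.198 × 1.62 × 2.7 = 0.86605
Highest is cycle (2) at 0.9916 (≤1, no arbitrage).

0.9916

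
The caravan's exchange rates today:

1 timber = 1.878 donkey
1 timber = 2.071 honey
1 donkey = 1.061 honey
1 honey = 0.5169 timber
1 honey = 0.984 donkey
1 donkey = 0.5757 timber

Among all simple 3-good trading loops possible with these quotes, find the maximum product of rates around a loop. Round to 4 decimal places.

1.1732

honey→donkey→timber→honey: 0.984 × 0.5757 × 2.071 = 1.17320
honey→timber→donkey→honey: 0.5169 × 1.878 × 1.061 = 1.02995
Maximum is honey→donkey→timber→honey at 1.1732; arbitrage exists.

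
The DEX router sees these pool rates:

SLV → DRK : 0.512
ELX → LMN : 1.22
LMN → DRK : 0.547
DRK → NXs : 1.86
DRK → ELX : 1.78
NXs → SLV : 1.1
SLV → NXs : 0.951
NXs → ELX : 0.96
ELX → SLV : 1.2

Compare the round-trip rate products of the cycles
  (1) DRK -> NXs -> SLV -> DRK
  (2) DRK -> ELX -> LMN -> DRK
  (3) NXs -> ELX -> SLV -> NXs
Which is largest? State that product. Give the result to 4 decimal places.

(1) 1.86 × 1.1 × 0.512 = 1.04755
(2) 1.78 × 1.22 × 0.547 = 1.18787
(3) 0.96 × 1.2 × 0.951 = 1.09555
Highest is cycle (2) at 1.1879 (>1, arbitrage).

1.1879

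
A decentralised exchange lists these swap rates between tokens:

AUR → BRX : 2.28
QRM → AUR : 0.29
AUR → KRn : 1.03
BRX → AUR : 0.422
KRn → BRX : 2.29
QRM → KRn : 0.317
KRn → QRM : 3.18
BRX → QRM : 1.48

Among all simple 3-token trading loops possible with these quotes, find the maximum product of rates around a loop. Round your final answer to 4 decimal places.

1.0744

KRn→BRX→QRM→KRn: 2.29 × 1.48 × 0.317 = 1.07438
KRn→BRX→AUR→KRn: 2.29 × 0.422 × 1.03 = 0.99537
QRM→AUR→BRX→QRM: 0.29 × 2.28 × 1.48 = 0.97858
KRn→QRM→AUR→KRn: 3.18 × 0.29 × 1.03 = 0.94987
Maximum is KRn→BRX→QRM→KRn at 1.0744; arbitrage exists.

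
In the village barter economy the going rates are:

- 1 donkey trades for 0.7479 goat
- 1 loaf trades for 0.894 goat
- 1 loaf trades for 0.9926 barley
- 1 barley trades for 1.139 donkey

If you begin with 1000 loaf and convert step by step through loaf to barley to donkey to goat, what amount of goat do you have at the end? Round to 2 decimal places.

845.55

1000 loaf × 0.9926 = 992.6 barley
992.6 barley × 1.139 = 1130.5714 donkey
1130.5714 donkey × 0.7479 = 845.55435006 goat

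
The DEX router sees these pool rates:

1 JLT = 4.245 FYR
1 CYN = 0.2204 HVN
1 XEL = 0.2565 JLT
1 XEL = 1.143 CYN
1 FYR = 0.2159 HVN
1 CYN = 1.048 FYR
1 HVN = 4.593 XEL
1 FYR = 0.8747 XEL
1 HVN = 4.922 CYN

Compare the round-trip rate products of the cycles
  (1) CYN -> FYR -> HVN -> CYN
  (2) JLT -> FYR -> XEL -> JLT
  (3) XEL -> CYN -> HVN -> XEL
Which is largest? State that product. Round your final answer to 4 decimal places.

(1) 1.048 × 0.2159 × 4.922 = 1.11367
(2) 4.245 × 0.8747 × 0.2565 = 0.95241
(3) 1.143 × 0.2204 × 4.593 = 1.15706
Highest is cycle (3) at 1.1571 (>1, arbitrage).

1.1571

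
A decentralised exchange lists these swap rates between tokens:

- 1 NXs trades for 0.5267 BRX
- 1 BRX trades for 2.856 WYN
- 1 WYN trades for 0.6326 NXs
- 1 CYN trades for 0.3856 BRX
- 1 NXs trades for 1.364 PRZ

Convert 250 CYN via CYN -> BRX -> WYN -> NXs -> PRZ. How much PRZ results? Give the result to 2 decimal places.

250 CYN × 0.3856 = 96.4 BRX
96.4 BRX × 2.856 = 275.3184 WYN
275.3184 WYN × 0.6326 = 174.16641984 NXs
174.16641984 NXs × 1.364 = 237.56299666176 PRZ

237.56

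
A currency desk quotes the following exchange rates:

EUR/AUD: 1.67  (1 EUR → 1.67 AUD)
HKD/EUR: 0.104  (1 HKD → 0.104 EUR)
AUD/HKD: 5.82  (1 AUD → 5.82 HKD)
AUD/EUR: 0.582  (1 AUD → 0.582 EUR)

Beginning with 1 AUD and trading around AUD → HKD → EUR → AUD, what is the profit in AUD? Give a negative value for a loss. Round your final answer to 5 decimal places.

0.01082

1 AUD × 5.82 = 5.82 HKD
5.82 HKD × 0.104 = 0.60528 EUR
0.60528 EUR × 1.67 = 1.0108176 AUD
Net change: 1.0108176 − 1 = 0.0108176 AUD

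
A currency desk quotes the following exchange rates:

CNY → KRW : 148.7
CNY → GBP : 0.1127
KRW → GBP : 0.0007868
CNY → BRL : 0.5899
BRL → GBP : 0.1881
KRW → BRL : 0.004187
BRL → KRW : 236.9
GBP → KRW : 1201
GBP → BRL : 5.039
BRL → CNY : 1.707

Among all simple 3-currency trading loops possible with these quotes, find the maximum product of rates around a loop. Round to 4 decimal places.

CNY→KRW→BRL→CNY: 148.7 × 0.004187 × 1.707 = 1.06279
GBP→BRL→CNY→GBP: 5.039 × 1.707 × 0.1127 = 0.96940
GBP→KRW→BRL→GBP: 1201 × 0.004187 × 0.1881 = 0.94588
GBP→BRL→KRW→GBP: 5.039 × 236.9 × 0.0007868 = 0.93923
Maximum is CNY→KRW→BRL→CNY at 1.0628; arbitrage exists.

1.0628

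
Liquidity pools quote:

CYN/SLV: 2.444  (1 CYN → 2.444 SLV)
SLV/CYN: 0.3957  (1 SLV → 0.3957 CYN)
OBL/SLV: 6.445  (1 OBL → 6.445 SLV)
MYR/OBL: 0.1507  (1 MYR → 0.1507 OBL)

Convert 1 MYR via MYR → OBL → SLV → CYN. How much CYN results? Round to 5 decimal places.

0.38433

1 MYR × 0.1507 = 0.1507 OBL
0.1507 OBL × 6.445 = 0.9712615 SLV
0.9712615 SLV × 0.3957 = 0.38432817555 CYN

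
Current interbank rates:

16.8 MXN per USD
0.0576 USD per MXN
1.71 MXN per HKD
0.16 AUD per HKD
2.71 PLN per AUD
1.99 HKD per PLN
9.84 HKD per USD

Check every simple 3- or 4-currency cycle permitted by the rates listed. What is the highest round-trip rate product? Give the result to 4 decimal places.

HKD→MXN→USD→HKD: 1.71 × 0.0576 × 9.84 = 0.96920
PLN→HKD→AUD→PLN: 1.99 × 0.16 × 2.71 = 0.86286
Maximum is HKD→MXN→USD→HKD at 0.9692; no arbitrage — every cycle loses value.

0.9692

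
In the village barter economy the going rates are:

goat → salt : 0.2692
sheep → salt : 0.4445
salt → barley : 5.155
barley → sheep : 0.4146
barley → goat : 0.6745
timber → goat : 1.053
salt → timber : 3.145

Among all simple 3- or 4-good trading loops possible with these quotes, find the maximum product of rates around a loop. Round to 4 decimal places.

0.9500

barley→sheep→salt→barley: 0.4146 × 0.4445 × 5.155 = 0.95001
barley→goat→salt→barley: 0.6745 × 0.2692 × 5.155 = 0.93602
timber→goat→salt→timber: 1.053 × 0.2692 × 3.145 = 0.89151
Maximum is barley→sheep→salt→barley at 0.9500; no arbitrage — every cycle loses value.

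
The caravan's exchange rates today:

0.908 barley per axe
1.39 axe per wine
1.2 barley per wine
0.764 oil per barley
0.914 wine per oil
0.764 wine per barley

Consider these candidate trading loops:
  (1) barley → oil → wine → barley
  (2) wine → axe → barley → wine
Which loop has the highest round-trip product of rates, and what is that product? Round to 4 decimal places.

(1) 0.764 × 0.914 × 1.2 = 0.83796
(2) 1.39 × 0.908 × 0.764 = 0.96426
Highest is cycle (2) at 0.9643 (≤1, no arbitrage).

0.9643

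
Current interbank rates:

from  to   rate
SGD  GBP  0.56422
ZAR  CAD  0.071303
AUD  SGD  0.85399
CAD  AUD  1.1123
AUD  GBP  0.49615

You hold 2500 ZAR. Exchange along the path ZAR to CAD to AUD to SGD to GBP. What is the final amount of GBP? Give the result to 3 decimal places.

2500 ZAR × 0.071303 = 178.2575 CAD
178.2575 CAD × 1.1123 = 198.27581725 AUD
198.27581725 AUD × 0.85399 = 169.3255651733275 SGD
169.3255651733275 SGD × 0.56422 = 95.53687038209484205 GBP

95.537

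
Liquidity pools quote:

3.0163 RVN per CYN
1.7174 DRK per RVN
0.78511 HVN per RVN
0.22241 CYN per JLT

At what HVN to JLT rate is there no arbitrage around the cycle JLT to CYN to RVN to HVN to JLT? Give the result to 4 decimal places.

Known legs of the cycle: 0.22241 × 3.0163 × 0.78511 = 0.52669519123613
For no arbitrage the full-cycle product must be 1, so the missing rate is 1 / 0.52669519123613 ≈ 1.898631.

1.8986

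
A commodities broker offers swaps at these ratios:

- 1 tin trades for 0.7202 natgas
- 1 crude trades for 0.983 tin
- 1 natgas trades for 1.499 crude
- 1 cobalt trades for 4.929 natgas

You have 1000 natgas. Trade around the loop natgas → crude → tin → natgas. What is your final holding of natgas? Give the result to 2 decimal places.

1061.23

1000 natgas × 1.499 = 1499 crude
1499 crude × 0.983 = 1473.517 tin
1473.517 tin × 0.7202 = 1061.2269434 natgas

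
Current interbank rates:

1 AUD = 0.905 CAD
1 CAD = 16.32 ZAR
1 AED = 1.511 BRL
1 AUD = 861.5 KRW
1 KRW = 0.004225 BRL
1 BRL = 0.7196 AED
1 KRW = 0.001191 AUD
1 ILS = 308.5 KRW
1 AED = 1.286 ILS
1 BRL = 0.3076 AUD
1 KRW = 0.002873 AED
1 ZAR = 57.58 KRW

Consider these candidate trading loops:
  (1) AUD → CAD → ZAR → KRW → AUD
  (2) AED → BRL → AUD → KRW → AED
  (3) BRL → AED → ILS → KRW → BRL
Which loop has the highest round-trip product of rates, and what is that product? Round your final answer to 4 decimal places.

(1) 0.905 × 16.32 × 57.58 × 0.001191 = 1.01287
(2) 1.511 × 0.3076 × 861.5 × 0.002873 = 1.15038
(3) 0.7196 × 1.286 × 308.5 × 0.004225 = 1.20619
Highest is cycle (3) at 1.2062 (>1, arbitrage).

1.2062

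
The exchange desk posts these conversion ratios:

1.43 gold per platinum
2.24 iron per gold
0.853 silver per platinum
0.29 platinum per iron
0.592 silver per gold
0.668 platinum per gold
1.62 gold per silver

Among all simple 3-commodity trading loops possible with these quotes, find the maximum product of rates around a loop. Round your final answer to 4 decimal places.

gold→iron→platinum→gold: 2.24 × 0.29 × 1.43 = 0.92893
gold→platinum→silver→gold: 0.668 × 0.853 × 1.62 = 0.92308
Maximum is gold→iron→platinum→gold at 0.9289; no arbitrage — every cycle loses value.

0.9289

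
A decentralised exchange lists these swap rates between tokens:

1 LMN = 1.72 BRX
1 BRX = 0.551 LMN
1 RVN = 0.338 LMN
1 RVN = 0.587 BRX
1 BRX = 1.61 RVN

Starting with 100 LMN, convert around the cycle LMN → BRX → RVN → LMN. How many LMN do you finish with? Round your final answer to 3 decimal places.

100 LMN × 1.72 = 172 BRX
172 BRX × 1.61 = 276.92 RVN
276.92 RVN × 0.338 = 93.59896 LMN

93.599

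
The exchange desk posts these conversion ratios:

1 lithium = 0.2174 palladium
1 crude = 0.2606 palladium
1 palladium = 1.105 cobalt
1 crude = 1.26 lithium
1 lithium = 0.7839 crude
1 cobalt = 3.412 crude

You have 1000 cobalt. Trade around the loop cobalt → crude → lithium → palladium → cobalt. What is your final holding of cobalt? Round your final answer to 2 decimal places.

1032.76

1000 cobalt × 3.412 = 3412 crude
3412 crude × 1.26 = 4299.12 lithium
4299.12 lithium × 0.2174 = 934.628688 palladium
934.628688 palladium × 1.105 = 1032.76470024 cobalt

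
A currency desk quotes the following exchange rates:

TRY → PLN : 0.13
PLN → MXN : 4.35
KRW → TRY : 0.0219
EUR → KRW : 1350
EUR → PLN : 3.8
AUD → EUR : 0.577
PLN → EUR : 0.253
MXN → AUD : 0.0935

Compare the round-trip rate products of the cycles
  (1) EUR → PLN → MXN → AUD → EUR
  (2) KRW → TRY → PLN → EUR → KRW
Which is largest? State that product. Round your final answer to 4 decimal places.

0.9724

(1) 3.8 × 4.35 × 0.0935 × 0.577 = 0.89179
(2) 0.0219 × 0.13 × 0.253 × 1350 = 0.97239
Highest is cycle (2) at 0.9724 (≤1, no arbitrage).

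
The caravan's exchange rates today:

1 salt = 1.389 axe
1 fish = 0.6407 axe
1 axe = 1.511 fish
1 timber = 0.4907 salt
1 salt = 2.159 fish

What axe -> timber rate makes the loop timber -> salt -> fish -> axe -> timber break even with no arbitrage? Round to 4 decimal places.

Known legs of the cycle: 0.4907 × 2.159 × 0.6407 = 0.67877122691
For no arbitrage the full-cycle product must be 1, so the missing rate is 1 / 0.67877122691 ≈ 1.473250.

1.4733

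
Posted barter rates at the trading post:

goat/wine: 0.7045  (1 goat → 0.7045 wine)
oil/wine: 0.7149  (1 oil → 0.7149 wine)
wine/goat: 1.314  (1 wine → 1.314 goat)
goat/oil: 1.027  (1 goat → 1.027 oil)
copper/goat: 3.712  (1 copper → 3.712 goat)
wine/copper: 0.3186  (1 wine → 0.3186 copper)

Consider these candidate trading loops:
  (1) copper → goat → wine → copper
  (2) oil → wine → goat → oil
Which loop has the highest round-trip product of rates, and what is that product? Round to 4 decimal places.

0.9647

(1) 3.712 × 0.7045 × 0.3186 = 0.83317
(2) 0.7149 × 1.314 × 1.027 = 0.96474
Highest is cycle (2) at 0.9647 (≤1, no arbitrage).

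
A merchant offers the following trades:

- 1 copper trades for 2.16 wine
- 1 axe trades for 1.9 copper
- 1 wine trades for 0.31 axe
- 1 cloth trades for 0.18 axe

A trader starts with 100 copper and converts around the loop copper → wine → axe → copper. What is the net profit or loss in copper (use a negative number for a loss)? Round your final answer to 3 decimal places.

100 copper × 2.16 = 216 wine
216 wine × 0.31 = 66.96 axe
66.96 axe × 1.9 = 127.224 copper
Net change: 127.224 − 100 = 27.224 copper

27.224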